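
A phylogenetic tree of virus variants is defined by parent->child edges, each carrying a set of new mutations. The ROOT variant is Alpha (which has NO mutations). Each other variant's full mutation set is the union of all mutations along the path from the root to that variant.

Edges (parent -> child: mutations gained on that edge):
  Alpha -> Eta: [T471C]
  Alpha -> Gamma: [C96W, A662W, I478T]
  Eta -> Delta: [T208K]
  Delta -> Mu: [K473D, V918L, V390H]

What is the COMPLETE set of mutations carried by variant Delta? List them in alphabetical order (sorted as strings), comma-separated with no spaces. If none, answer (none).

Answer: T208K,T471C

Derivation:
At Alpha: gained [] -> total []
At Eta: gained ['T471C'] -> total ['T471C']
At Delta: gained ['T208K'] -> total ['T208K', 'T471C']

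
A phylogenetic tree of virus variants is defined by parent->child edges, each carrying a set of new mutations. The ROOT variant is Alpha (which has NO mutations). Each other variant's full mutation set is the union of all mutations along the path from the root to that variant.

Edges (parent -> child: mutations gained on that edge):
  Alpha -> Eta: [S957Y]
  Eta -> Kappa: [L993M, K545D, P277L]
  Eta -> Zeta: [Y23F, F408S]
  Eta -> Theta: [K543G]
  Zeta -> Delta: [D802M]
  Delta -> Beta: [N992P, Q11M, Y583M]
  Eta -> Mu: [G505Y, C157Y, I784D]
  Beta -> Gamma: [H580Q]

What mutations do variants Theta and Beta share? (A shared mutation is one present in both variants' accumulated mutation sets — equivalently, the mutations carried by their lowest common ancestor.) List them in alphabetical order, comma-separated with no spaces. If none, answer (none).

Answer: S957Y

Derivation:
Accumulating mutations along path to Theta:
  At Alpha: gained [] -> total []
  At Eta: gained ['S957Y'] -> total ['S957Y']
  At Theta: gained ['K543G'] -> total ['K543G', 'S957Y']
Mutations(Theta) = ['K543G', 'S957Y']
Accumulating mutations along path to Beta:
  At Alpha: gained [] -> total []
  At Eta: gained ['S957Y'] -> total ['S957Y']
  At Zeta: gained ['Y23F', 'F408S'] -> total ['F408S', 'S957Y', 'Y23F']
  At Delta: gained ['D802M'] -> total ['D802M', 'F408S', 'S957Y', 'Y23F']
  At Beta: gained ['N992P', 'Q11M', 'Y583M'] -> total ['D802M', 'F408S', 'N992P', 'Q11M', 'S957Y', 'Y23F', 'Y583M']
Mutations(Beta) = ['D802M', 'F408S', 'N992P', 'Q11M', 'S957Y', 'Y23F', 'Y583M']
Intersection: ['K543G', 'S957Y'] ∩ ['D802M', 'F408S', 'N992P', 'Q11M', 'S957Y', 'Y23F', 'Y583M'] = ['S957Y']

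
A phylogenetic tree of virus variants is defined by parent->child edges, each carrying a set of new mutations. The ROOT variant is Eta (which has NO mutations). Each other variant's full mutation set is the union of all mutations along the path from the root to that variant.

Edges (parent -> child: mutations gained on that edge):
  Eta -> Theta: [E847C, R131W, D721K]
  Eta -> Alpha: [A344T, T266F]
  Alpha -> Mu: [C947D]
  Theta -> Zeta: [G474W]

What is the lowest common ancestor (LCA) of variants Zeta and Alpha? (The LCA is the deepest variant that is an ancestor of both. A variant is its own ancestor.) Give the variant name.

Path from root to Zeta: Eta -> Theta -> Zeta
  ancestors of Zeta: {Eta, Theta, Zeta}
Path from root to Alpha: Eta -> Alpha
  ancestors of Alpha: {Eta, Alpha}
Common ancestors: {Eta}
Walk up from Alpha: Alpha (not in ancestors of Zeta), Eta (in ancestors of Zeta)
Deepest common ancestor (LCA) = Eta

Answer: Eta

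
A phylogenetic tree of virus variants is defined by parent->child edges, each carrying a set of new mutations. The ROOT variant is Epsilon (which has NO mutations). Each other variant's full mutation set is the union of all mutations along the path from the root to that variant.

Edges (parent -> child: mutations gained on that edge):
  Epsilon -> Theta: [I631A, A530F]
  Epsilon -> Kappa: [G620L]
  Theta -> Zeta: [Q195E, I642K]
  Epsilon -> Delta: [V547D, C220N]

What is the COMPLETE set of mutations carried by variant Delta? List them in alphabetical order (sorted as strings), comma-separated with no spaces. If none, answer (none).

Answer: C220N,V547D

Derivation:
At Epsilon: gained [] -> total []
At Delta: gained ['V547D', 'C220N'] -> total ['C220N', 'V547D']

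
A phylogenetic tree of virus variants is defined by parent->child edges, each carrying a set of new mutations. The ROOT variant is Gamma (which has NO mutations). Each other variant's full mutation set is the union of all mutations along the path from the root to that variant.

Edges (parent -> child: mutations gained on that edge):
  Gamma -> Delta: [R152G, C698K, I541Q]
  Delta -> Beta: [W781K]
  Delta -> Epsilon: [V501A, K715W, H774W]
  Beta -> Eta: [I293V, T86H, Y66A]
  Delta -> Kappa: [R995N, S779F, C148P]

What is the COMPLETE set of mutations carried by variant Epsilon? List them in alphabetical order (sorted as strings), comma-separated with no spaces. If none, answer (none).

At Gamma: gained [] -> total []
At Delta: gained ['R152G', 'C698K', 'I541Q'] -> total ['C698K', 'I541Q', 'R152G']
At Epsilon: gained ['V501A', 'K715W', 'H774W'] -> total ['C698K', 'H774W', 'I541Q', 'K715W', 'R152G', 'V501A']

Answer: C698K,H774W,I541Q,K715W,R152G,V501A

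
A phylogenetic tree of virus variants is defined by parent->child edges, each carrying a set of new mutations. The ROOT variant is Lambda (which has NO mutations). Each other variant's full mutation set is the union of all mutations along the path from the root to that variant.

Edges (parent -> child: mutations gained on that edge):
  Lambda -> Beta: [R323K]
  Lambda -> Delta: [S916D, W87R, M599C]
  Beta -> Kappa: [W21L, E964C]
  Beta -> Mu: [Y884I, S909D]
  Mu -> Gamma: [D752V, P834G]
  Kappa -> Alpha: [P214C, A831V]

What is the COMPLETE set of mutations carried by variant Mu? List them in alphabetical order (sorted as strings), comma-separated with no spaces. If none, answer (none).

At Lambda: gained [] -> total []
At Beta: gained ['R323K'] -> total ['R323K']
At Mu: gained ['Y884I', 'S909D'] -> total ['R323K', 'S909D', 'Y884I']

Answer: R323K,S909D,Y884I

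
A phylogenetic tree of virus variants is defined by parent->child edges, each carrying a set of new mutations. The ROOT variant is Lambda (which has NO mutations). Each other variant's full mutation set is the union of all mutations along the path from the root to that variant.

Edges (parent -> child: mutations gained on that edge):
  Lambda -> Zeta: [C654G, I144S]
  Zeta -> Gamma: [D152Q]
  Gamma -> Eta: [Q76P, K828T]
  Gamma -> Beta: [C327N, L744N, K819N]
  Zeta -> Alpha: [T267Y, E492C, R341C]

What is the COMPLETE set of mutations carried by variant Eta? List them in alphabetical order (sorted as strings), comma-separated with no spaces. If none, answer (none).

Answer: C654G,D152Q,I144S,K828T,Q76P

Derivation:
At Lambda: gained [] -> total []
At Zeta: gained ['C654G', 'I144S'] -> total ['C654G', 'I144S']
At Gamma: gained ['D152Q'] -> total ['C654G', 'D152Q', 'I144S']
At Eta: gained ['Q76P', 'K828T'] -> total ['C654G', 'D152Q', 'I144S', 'K828T', 'Q76P']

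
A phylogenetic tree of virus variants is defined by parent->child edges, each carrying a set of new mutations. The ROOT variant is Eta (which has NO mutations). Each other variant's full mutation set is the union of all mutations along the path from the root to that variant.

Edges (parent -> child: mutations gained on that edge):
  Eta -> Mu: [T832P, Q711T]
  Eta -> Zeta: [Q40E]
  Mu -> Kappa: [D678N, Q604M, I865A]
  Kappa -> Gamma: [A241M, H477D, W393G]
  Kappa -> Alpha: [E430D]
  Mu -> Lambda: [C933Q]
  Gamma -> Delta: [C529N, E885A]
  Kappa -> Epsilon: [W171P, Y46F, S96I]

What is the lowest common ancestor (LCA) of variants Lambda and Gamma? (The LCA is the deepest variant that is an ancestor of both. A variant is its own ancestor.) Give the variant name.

Path from root to Lambda: Eta -> Mu -> Lambda
  ancestors of Lambda: {Eta, Mu, Lambda}
Path from root to Gamma: Eta -> Mu -> Kappa -> Gamma
  ancestors of Gamma: {Eta, Mu, Kappa, Gamma}
Common ancestors: {Eta, Mu}
Walk up from Gamma: Gamma (not in ancestors of Lambda), Kappa (not in ancestors of Lambda), Mu (in ancestors of Lambda), Eta (in ancestors of Lambda)
Deepest common ancestor (LCA) = Mu

Answer: Mu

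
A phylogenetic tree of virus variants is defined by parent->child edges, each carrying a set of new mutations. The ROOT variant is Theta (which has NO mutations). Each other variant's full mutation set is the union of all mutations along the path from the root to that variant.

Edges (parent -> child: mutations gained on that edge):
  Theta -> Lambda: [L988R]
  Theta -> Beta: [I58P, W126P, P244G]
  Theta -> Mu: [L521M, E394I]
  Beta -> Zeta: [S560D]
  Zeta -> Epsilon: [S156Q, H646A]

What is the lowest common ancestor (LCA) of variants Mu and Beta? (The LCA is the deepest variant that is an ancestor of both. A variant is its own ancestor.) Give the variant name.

Answer: Theta

Derivation:
Path from root to Mu: Theta -> Mu
  ancestors of Mu: {Theta, Mu}
Path from root to Beta: Theta -> Beta
  ancestors of Beta: {Theta, Beta}
Common ancestors: {Theta}
Walk up from Beta: Beta (not in ancestors of Mu), Theta (in ancestors of Mu)
Deepest common ancestor (LCA) = Theta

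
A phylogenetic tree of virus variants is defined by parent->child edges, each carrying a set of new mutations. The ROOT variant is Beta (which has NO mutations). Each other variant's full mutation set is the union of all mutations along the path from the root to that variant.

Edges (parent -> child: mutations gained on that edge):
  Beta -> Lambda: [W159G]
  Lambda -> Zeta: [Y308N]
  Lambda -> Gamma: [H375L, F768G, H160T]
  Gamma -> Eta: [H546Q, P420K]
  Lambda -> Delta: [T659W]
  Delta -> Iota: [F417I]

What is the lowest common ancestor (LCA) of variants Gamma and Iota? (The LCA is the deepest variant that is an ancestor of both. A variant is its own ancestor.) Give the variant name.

Answer: Lambda

Derivation:
Path from root to Gamma: Beta -> Lambda -> Gamma
  ancestors of Gamma: {Beta, Lambda, Gamma}
Path from root to Iota: Beta -> Lambda -> Delta -> Iota
  ancestors of Iota: {Beta, Lambda, Delta, Iota}
Common ancestors: {Beta, Lambda}
Walk up from Iota: Iota (not in ancestors of Gamma), Delta (not in ancestors of Gamma), Lambda (in ancestors of Gamma), Beta (in ancestors of Gamma)
Deepest common ancestor (LCA) = Lambda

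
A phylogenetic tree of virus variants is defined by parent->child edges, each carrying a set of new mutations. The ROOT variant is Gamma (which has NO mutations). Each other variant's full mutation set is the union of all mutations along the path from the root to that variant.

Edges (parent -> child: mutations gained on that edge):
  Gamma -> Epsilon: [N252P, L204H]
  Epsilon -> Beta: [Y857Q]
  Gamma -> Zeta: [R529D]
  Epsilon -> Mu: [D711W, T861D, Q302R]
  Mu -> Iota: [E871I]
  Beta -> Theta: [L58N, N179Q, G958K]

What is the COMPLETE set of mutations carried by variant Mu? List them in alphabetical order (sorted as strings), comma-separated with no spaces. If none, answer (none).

At Gamma: gained [] -> total []
At Epsilon: gained ['N252P', 'L204H'] -> total ['L204H', 'N252P']
At Mu: gained ['D711W', 'T861D', 'Q302R'] -> total ['D711W', 'L204H', 'N252P', 'Q302R', 'T861D']

Answer: D711W,L204H,N252P,Q302R,T861D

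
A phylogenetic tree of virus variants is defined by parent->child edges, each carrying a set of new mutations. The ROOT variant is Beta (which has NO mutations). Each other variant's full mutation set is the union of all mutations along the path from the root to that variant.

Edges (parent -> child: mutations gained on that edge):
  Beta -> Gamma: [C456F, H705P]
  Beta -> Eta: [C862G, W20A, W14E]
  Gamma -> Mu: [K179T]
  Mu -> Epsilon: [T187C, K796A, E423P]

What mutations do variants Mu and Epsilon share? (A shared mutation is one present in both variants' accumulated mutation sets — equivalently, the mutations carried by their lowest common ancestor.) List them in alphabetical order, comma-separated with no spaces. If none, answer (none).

Answer: C456F,H705P,K179T

Derivation:
Accumulating mutations along path to Mu:
  At Beta: gained [] -> total []
  At Gamma: gained ['C456F', 'H705P'] -> total ['C456F', 'H705P']
  At Mu: gained ['K179T'] -> total ['C456F', 'H705P', 'K179T']
Mutations(Mu) = ['C456F', 'H705P', 'K179T']
Accumulating mutations along path to Epsilon:
  At Beta: gained [] -> total []
  At Gamma: gained ['C456F', 'H705P'] -> total ['C456F', 'H705P']
  At Mu: gained ['K179T'] -> total ['C456F', 'H705P', 'K179T']
  At Epsilon: gained ['T187C', 'K796A', 'E423P'] -> total ['C456F', 'E423P', 'H705P', 'K179T', 'K796A', 'T187C']
Mutations(Epsilon) = ['C456F', 'E423P', 'H705P', 'K179T', 'K796A', 'T187C']
Intersection: ['C456F', 'H705P', 'K179T'] ∩ ['C456F', 'E423P', 'H705P', 'K179T', 'K796A', 'T187C'] = ['C456F', 'H705P', 'K179T']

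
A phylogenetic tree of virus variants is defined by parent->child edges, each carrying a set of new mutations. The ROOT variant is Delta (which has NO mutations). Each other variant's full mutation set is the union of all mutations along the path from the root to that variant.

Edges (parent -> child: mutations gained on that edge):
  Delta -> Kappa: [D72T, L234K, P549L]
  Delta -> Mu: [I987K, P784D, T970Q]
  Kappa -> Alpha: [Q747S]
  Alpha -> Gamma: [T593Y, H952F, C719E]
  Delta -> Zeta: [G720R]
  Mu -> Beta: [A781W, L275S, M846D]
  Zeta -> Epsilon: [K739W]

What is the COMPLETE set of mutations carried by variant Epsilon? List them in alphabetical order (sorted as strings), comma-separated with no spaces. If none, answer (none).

At Delta: gained [] -> total []
At Zeta: gained ['G720R'] -> total ['G720R']
At Epsilon: gained ['K739W'] -> total ['G720R', 'K739W']

Answer: G720R,K739W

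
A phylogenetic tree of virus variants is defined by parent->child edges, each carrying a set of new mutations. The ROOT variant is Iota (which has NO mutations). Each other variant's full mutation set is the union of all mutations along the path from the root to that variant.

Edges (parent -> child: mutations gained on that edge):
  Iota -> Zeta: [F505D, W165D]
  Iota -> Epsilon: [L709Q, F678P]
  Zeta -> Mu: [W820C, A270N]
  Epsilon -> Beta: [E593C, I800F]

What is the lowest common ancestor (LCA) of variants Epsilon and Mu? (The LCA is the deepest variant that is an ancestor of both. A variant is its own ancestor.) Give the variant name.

Answer: Iota

Derivation:
Path from root to Epsilon: Iota -> Epsilon
  ancestors of Epsilon: {Iota, Epsilon}
Path from root to Mu: Iota -> Zeta -> Mu
  ancestors of Mu: {Iota, Zeta, Mu}
Common ancestors: {Iota}
Walk up from Mu: Mu (not in ancestors of Epsilon), Zeta (not in ancestors of Epsilon), Iota (in ancestors of Epsilon)
Deepest common ancestor (LCA) = Iota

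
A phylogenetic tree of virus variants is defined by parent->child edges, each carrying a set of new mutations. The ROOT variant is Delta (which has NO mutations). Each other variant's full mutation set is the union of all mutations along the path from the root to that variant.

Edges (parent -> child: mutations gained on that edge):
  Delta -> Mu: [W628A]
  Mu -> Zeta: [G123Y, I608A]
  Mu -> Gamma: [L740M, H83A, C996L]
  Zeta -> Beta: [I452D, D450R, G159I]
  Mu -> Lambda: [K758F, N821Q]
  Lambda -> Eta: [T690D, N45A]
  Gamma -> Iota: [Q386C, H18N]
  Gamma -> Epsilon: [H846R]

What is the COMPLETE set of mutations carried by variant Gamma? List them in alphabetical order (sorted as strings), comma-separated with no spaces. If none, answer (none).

At Delta: gained [] -> total []
At Mu: gained ['W628A'] -> total ['W628A']
At Gamma: gained ['L740M', 'H83A', 'C996L'] -> total ['C996L', 'H83A', 'L740M', 'W628A']

Answer: C996L,H83A,L740M,W628A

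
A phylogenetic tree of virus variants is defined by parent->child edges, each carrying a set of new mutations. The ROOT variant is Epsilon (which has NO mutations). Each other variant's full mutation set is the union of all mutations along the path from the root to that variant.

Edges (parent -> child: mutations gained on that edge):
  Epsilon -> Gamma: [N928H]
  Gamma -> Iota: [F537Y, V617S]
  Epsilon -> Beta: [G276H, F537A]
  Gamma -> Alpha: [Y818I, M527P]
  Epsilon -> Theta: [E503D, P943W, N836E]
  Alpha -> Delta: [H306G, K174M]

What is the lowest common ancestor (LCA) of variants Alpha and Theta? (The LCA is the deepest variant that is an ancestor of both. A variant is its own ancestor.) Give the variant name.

Answer: Epsilon

Derivation:
Path from root to Alpha: Epsilon -> Gamma -> Alpha
  ancestors of Alpha: {Epsilon, Gamma, Alpha}
Path from root to Theta: Epsilon -> Theta
  ancestors of Theta: {Epsilon, Theta}
Common ancestors: {Epsilon}
Walk up from Theta: Theta (not in ancestors of Alpha), Epsilon (in ancestors of Alpha)
Deepest common ancestor (LCA) = Epsilon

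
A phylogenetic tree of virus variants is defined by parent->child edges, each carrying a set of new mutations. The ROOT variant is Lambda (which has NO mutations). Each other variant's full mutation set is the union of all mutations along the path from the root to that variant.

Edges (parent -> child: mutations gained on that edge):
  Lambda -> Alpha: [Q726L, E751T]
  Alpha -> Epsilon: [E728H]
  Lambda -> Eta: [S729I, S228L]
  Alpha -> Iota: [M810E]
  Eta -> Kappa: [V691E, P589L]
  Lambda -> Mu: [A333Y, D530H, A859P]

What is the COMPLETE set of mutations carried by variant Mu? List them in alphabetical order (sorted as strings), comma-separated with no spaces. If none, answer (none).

Answer: A333Y,A859P,D530H

Derivation:
At Lambda: gained [] -> total []
At Mu: gained ['A333Y', 'D530H', 'A859P'] -> total ['A333Y', 'A859P', 'D530H']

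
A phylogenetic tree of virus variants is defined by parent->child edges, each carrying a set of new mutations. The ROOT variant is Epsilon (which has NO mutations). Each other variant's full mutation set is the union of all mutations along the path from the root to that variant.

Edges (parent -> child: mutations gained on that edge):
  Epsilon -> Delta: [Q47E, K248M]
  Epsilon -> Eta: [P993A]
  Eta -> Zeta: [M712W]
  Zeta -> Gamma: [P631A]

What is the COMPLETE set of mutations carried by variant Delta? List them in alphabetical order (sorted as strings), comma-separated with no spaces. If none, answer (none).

Answer: K248M,Q47E

Derivation:
At Epsilon: gained [] -> total []
At Delta: gained ['Q47E', 'K248M'] -> total ['K248M', 'Q47E']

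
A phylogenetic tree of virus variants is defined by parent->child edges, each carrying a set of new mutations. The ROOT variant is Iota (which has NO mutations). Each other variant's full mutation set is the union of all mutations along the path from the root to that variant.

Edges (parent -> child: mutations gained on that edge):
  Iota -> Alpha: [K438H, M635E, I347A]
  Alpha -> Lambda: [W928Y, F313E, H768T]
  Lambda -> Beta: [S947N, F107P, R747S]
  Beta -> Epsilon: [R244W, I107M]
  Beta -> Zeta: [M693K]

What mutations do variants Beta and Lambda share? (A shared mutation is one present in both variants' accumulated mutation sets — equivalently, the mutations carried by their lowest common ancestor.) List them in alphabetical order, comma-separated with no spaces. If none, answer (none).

Accumulating mutations along path to Beta:
  At Iota: gained [] -> total []
  At Alpha: gained ['K438H', 'M635E', 'I347A'] -> total ['I347A', 'K438H', 'M635E']
  At Lambda: gained ['W928Y', 'F313E', 'H768T'] -> total ['F313E', 'H768T', 'I347A', 'K438H', 'M635E', 'W928Y']
  At Beta: gained ['S947N', 'F107P', 'R747S'] -> total ['F107P', 'F313E', 'H768T', 'I347A', 'K438H', 'M635E', 'R747S', 'S947N', 'W928Y']
Mutations(Beta) = ['F107P', 'F313E', 'H768T', 'I347A', 'K438H', 'M635E', 'R747S', 'S947N', 'W928Y']
Accumulating mutations along path to Lambda:
  At Iota: gained [] -> total []
  At Alpha: gained ['K438H', 'M635E', 'I347A'] -> total ['I347A', 'K438H', 'M635E']
  At Lambda: gained ['W928Y', 'F313E', 'H768T'] -> total ['F313E', 'H768T', 'I347A', 'K438H', 'M635E', 'W928Y']
Mutations(Lambda) = ['F313E', 'H768T', 'I347A', 'K438H', 'M635E', 'W928Y']
Intersection: ['F107P', 'F313E', 'H768T', 'I347A', 'K438H', 'M635E', 'R747S', 'S947N', 'W928Y'] ∩ ['F313E', 'H768T', 'I347A', 'K438H', 'M635E', 'W928Y'] = ['F313E', 'H768T', 'I347A', 'K438H', 'M635E', 'W928Y']

Answer: F313E,H768T,I347A,K438H,M635E,W928Y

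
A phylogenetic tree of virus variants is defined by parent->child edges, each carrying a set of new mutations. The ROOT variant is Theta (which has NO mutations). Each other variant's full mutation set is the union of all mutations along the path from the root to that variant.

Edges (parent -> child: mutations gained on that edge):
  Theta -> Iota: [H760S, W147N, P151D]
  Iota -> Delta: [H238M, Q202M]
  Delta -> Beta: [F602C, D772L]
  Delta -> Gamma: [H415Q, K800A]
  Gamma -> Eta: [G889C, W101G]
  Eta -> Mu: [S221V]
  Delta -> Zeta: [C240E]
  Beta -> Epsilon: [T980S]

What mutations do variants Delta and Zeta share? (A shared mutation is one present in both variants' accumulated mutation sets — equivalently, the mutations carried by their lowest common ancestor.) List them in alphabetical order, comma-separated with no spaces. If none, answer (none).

Answer: H238M,H760S,P151D,Q202M,W147N

Derivation:
Accumulating mutations along path to Delta:
  At Theta: gained [] -> total []
  At Iota: gained ['H760S', 'W147N', 'P151D'] -> total ['H760S', 'P151D', 'W147N']
  At Delta: gained ['H238M', 'Q202M'] -> total ['H238M', 'H760S', 'P151D', 'Q202M', 'W147N']
Mutations(Delta) = ['H238M', 'H760S', 'P151D', 'Q202M', 'W147N']
Accumulating mutations along path to Zeta:
  At Theta: gained [] -> total []
  At Iota: gained ['H760S', 'W147N', 'P151D'] -> total ['H760S', 'P151D', 'W147N']
  At Delta: gained ['H238M', 'Q202M'] -> total ['H238M', 'H760S', 'P151D', 'Q202M', 'W147N']
  At Zeta: gained ['C240E'] -> total ['C240E', 'H238M', 'H760S', 'P151D', 'Q202M', 'W147N']
Mutations(Zeta) = ['C240E', 'H238M', 'H760S', 'P151D', 'Q202M', 'W147N']
Intersection: ['H238M', 'H760S', 'P151D', 'Q202M', 'W147N'] ∩ ['C240E', 'H238M', 'H760S', 'P151D', 'Q202M', 'W147N'] = ['H238M', 'H760S', 'P151D', 'Q202M', 'W147N']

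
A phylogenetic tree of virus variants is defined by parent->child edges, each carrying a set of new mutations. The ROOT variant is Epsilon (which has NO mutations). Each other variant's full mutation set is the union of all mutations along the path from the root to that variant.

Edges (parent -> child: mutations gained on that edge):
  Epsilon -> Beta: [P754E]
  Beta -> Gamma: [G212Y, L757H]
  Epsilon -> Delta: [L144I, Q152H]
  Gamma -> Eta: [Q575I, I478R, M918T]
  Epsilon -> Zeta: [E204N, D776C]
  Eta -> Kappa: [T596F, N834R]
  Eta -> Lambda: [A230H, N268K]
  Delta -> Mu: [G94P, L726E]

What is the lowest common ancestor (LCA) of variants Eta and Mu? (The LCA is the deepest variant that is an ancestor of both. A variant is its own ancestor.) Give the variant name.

Answer: Epsilon

Derivation:
Path from root to Eta: Epsilon -> Beta -> Gamma -> Eta
  ancestors of Eta: {Epsilon, Beta, Gamma, Eta}
Path from root to Mu: Epsilon -> Delta -> Mu
  ancestors of Mu: {Epsilon, Delta, Mu}
Common ancestors: {Epsilon}
Walk up from Mu: Mu (not in ancestors of Eta), Delta (not in ancestors of Eta), Epsilon (in ancestors of Eta)
Deepest common ancestor (LCA) = Epsilon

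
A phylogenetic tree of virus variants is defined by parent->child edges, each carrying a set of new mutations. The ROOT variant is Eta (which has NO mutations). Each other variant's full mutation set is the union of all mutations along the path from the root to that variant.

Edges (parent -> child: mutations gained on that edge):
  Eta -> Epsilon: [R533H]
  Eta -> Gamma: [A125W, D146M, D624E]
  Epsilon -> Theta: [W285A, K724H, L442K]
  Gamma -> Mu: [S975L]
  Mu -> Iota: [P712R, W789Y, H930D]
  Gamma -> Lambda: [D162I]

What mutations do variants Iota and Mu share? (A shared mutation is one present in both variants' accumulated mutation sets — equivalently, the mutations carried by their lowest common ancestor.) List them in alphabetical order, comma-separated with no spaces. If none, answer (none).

Answer: A125W,D146M,D624E,S975L

Derivation:
Accumulating mutations along path to Iota:
  At Eta: gained [] -> total []
  At Gamma: gained ['A125W', 'D146M', 'D624E'] -> total ['A125W', 'D146M', 'D624E']
  At Mu: gained ['S975L'] -> total ['A125W', 'D146M', 'D624E', 'S975L']
  At Iota: gained ['P712R', 'W789Y', 'H930D'] -> total ['A125W', 'D146M', 'D624E', 'H930D', 'P712R', 'S975L', 'W789Y']
Mutations(Iota) = ['A125W', 'D146M', 'D624E', 'H930D', 'P712R', 'S975L', 'W789Y']
Accumulating mutations along path to Mu:
  At Eta: gained [] -> total []
  At Gamma: gained ['A125W', 'D146M', 'D624E'] -> total ['A125W', 'D146M', 'D624E']
  At Mu: gained ['S975L'] -> total ['A125W', 'D146M', 'D624E', 'S975L']
Mutations(Mu) = ['A125W', 'D146M', 'D624E', 'S975L']
Intersection: ['A125W', 'D146M', 'D624E', 'H930D', 'P712R', 'S975L', 'W789Y'] ∩ ['A125W', 'D146M', 'D624E', 'S975L'] = ['A125W', 'D146M', 'D624E', 'S975L']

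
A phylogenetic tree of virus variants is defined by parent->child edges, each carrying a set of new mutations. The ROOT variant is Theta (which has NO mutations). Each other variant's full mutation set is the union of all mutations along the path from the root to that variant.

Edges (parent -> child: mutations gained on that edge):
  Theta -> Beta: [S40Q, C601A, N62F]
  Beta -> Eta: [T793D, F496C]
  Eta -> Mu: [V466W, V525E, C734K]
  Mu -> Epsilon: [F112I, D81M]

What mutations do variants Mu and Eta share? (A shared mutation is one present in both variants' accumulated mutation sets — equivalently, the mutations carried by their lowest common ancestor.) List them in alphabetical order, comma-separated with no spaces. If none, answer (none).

Accumulating mutations along path to Mu:
  At Theta: gained [] -> total []
  At Beta: gained ['S40Q', 'C601A', 'N62F'] -> total ['C601A', 'N62F', 'S40Q']
  At Eta: gained ['T793D', 'F496C'] -> total ['C601A', 'F496C', 'N62F', 'S40Q', 'T793D']
  At Mu: gained ['V466W', 'V525E', 'C734K'] -> total ['C601A', 'C734K', 'F496C', 'N62F', 'S40Q', 'T793D', 'V466W', 'V525E']
Mutations(Mu) = ['C601A', 'C734K', 'F496C', 'N62F', 'S40Q', 'T793D', 'V466W', 'V525E']
Accumulating mutations along path to Eta:
  At Theta: gained [] -> total []
  At Beta: gained ['S40Q', 'C601A', 'N62F'] -> total ['C601A', 'N62F', 'S40Q']
  At Eta: gained ['T793D', 'F496C'] -> total ['C601A', 'F496C', 'N62F', 'S40Q', 'T793D']
Mutations(Eta) = ['C601A', 'F496C', 'N62F', 'S40Q', 'T793D']
Intersection: ['C601A', 'C734K', 'F496C', 'N62F', 'S40Q', 'T793D', 'V466W', 'V525E'] ∩ ['C601A', 'F496C', 'N62F', 'S40Q', 'T793D'] = ['C601A', 'F496C', 'N62F', 'S40Q', 'T793D']

Answer: C601A,F496C,N62F,S40Q,T793D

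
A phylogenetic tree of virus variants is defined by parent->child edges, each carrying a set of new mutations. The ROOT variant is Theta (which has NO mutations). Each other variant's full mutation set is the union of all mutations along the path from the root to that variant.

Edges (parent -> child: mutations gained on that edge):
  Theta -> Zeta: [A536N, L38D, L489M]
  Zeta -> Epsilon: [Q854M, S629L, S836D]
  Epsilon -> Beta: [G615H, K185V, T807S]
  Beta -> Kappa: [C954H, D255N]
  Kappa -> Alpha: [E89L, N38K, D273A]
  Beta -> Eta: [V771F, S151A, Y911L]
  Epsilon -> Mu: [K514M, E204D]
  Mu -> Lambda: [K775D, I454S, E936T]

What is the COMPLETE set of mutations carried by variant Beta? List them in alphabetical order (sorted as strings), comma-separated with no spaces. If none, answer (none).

At Theta: gained [] -> total []
At Zeta: gained ['A536N', 'L38D', 'L489M'] -> total ['A536N', 'L38D', 'L489M']
At Epsilon: gained ['Q854M', 'S629L', 'S836D'] -> total ['A536N', 'L38D', 'L489M', 'Q854M', 'S629L', 'S836D']
At Beta: gained ['G615H', 'K185V', 'T807S'] -> total ['A536N', 'G615H', 'K185V', 'L38D', 'L489M', 'Q854M', 'S629L', 'S836D', 'T807S']

Answer: A536N,G615H,K185V,L38D,L489M,Q854M,S629L,S836D,T807S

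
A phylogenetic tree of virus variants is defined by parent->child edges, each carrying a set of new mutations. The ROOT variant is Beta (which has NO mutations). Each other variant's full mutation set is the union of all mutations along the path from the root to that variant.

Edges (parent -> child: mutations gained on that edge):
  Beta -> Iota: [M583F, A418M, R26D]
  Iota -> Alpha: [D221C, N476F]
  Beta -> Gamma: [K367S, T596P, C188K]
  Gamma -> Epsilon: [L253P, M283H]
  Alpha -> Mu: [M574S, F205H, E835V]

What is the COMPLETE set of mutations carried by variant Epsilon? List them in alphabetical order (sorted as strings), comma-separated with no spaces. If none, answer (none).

Answer: C188K,K367S,L253P,M283H,T596P

Derivation:
At Beta: gained [] -> total []
At Gamma: gained ['K367S', 'T596P', 'C188K'] -> total ['C188K', 'K367S', 'T596P']
At Epsilon: gained ['L253P', 'M283H'] -> total ['C188K', 'K367S', 'L253P', 'M283H', 'T596P']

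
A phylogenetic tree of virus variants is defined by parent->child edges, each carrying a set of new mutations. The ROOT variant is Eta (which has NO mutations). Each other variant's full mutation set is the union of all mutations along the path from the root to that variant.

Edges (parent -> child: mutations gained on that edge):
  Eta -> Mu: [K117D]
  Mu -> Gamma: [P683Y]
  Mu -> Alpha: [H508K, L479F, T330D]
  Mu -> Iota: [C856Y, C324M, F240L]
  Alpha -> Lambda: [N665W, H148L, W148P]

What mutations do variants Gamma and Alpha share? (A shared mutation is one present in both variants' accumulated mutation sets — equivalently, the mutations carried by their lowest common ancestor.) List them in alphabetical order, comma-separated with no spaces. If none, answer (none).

Accumulating mutations along path to Gamma:
  At Eta: gained [] -> total []
  At Mu: gained ['K117D'] -> total ['K117D']
  At Gamma: gained ['P683Y'] -> total ['K117D', 'P683Y']
Mutations(Gamma) = ['K117D', 'P683Y']
Accumulating mutations along path to Alpha:
  At Eta: gained [] -> total []
  At Mu: gained ['K117D'] -> total ['K117D']
  At Alpha: gained ['H508K', 'L479F', 'T330D'] -> total ['H508K', 'K117D', 'L479F', 'T330D']
Mutations(Alpha) = ['H508K', 'K117D', 'L479F', 'T330D']
Intersection: ['K117D', 'P683Y'] ∩ ['H508K', 'K117D', 'L479F', 'T330D'] = ['K117D']

Answer: K117D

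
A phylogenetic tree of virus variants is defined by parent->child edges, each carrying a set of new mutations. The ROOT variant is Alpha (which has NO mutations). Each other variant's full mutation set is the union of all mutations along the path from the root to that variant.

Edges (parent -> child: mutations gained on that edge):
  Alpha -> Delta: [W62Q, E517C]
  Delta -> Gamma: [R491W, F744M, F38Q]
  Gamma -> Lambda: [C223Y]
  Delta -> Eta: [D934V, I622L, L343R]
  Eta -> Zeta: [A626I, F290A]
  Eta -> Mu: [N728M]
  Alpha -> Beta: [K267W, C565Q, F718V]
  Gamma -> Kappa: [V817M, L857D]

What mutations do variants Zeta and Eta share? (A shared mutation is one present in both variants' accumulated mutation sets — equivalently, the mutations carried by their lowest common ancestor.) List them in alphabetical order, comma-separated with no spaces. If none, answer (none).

Accumulating mutations along path to Zeta:
  At Alpha: gained [] -> total []
  At Delta: gained ['W62Q', 'E517C'] -> total ['E517C', 'W62Q']
  At Eta: gained ['D934V', 'I622L', 'L343R'] -> total ['D934V', 'E517C', 'I622L', 'L343R', 'W62Q']
  At Zeta: gained ['A626I', 'F290A'] -> total ['A626I', 'D934V', 'E517C', 'F290A', 'I622L', 'L343R', 'W62Q']
Mutations(Zeta) = ['A626I', 'D934V', 'E517C', 'F290A', 'I622L', 'L343R', 'W62Q']
Accumulating mutations along path to Eta:
  At Alpha: gained [] -> total []
  At Delta: gained ['W62Q', 'E517C'] -> total ['E517C', 'W62Q']
  At Eta: gained ['D934V', 'I622L', 'L343R'] -> total ['D934V', 'E517C', 'I622L', 'L343R', 'W62Q']
Mutations(Eta) = ['D934V', 'E517C', 'I622L', 'L343R', 'W62Q']
Intersection: ['A626I', 'D934V', 'E517C', 'F290A', 'I622L', 'L343R', 'W62Q'] ∩ ['D934V', 'E517C', 'I622L', 'L343R', 'W62Q'] = ['D934V', 'E517C', 'I622L', 'L343R', 'W62Q']

Answer: D934V,E517C,I622L,L343R,W62Q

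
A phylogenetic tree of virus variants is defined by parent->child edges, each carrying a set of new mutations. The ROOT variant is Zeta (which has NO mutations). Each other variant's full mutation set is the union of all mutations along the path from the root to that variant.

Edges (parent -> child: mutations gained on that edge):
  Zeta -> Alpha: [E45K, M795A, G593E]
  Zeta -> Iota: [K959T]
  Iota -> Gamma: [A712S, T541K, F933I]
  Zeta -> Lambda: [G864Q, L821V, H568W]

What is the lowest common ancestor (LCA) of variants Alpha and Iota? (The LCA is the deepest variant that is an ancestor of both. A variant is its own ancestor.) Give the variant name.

Answer: Zeta

Derivation:
Path from root to Alpha: Zeta -> Alpha
  ancestors of Alpha: {Zeta, Alpha}
Path from root to Iota: Zeta -> Iota
  ancestors of Iota: {Zeta, Iota}
Common ancestors: {Zeta}
Walk up from Iota: Iota (not in ancestors of Alpha), Zeta (in ancestors of Alpha)
Deepest common ancestor (LCA) = Zeta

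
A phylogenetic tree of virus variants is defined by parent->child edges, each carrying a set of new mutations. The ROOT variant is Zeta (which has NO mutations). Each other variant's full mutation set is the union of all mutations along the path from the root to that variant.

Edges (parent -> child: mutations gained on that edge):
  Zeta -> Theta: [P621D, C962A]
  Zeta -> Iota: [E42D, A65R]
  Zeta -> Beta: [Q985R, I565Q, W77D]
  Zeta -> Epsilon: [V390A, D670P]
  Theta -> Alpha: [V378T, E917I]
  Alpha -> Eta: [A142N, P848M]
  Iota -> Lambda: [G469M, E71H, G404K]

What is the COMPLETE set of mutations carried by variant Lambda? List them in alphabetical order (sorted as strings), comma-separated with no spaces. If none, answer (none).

At Zeta: gained [] -> total []
At Iota: gained ['E42D', 'A65R'] -> total ['A65R', 'E42D']
At Lambda: gained ['G469M', 'E71H', 'G404K'] -> total ['A65R', 'E42D', 'E71H', 'G404K', 'G469M']

Answer: A65R,E42D,E71H,G404K,G469M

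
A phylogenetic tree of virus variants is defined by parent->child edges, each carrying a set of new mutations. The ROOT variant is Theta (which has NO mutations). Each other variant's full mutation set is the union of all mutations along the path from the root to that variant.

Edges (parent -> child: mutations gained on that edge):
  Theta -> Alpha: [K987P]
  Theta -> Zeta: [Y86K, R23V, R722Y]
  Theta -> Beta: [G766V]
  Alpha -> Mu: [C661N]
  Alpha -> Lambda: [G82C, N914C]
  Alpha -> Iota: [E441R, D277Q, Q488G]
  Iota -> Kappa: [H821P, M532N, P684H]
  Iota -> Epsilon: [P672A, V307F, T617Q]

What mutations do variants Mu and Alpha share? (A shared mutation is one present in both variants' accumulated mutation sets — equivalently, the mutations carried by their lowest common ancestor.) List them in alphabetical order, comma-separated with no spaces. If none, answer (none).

Answer: K987P

Derivation:
Accumulating mutations along path to Mu:
  At Theta: gained [] -> total []
  At Alpha: gained ['K987P'] -> total ['K987P']
  At Mu: gained ['C661N'] -> total ['C661N', 'K987P']
Mutations(Mu) = ['C661N', 'K987P']
Accumulating mutations along path to Alpha:
  At Theta: gained [] -> total []
  At Alpha: gained ['K987P'] -> total ['K987P']
Mutations(Alpha) = ['K987P']
Intersection: ['C661N', 'K987P'] ∩ ['K987P'] = ['K987P']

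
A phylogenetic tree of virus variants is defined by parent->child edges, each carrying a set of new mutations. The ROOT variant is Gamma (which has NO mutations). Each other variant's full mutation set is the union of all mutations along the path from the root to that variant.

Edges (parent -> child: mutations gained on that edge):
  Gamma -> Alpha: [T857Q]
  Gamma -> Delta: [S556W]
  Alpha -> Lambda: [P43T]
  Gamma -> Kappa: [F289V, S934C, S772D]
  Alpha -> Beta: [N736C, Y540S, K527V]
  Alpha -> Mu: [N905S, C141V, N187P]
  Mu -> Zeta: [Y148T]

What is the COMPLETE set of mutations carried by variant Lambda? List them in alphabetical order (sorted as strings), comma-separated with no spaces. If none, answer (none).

Answer: P43T,T857Q

Derivation:
At Gamma: gained [] -> total []
At Alpha: gained ['T857Q'] -> total ['T857Q']
At Lambda: gained ['P43T'] -> total ['P43T', 'T857Q']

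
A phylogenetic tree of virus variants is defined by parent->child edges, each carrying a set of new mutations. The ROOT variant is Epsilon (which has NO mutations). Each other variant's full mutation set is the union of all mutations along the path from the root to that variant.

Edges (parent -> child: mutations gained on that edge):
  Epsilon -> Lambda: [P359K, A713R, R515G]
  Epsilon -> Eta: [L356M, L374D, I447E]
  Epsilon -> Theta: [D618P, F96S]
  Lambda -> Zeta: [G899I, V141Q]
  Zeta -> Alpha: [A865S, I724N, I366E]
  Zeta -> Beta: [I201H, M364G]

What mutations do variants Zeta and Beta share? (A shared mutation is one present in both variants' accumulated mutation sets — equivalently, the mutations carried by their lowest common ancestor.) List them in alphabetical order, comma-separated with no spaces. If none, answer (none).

Answer: A713R,G899I,P359K,R515G,V141Q

Derivation:
Accumulating mutations along path to Zeta:
  At Epsilon: gained [] -> total []
  At Lambda: gained ['P359K', 'A713R', 'R515G'] -> total ['A713R', 'P359K', 'R515G']
  At Zeta: gained ['G899I', 'V141Q'] -> total ['A713R', 'G899I', 'P359K', 'R515G', 'V141Q']
Mutations(Zeta) = ['A713R', 'G899I', 'P359K', 'R515G', 'V141Q']
Accumulating mutations along path to Beta:
  At Epsilon: gained [] -> total []
  At Lambda: gained ['P359K', 'A713R', 'R515G'] -> total ['A713R', 'P359K', 'R515G']
  At Zeta: gained ['G899I', 'V141Q'] -> total ['A713R', 'G899I', 'P359K', 'R515G', 'V141Q']
  At Beta: gained ['I201H', 'M364G'] -> total ['A713R', 'G899I', 'I201H', 'M364G', 'P359K', 'R515G', 'V141Q']
Mutations(Beta) = ['A713R', 'G899I', 'I201H', 'M364G', 'P359K', 'R515G', 'V141Q']
Intersection: ['A713R', 'G899I', 'P359K', 'R515G', 'V141Q'] ∩ ['A713R', 'G899I', 'I201H', 'M364G', 'P359K', 'R515G', 'V141Q'] = ['A713R', 'G899I', 'P359K', 'R515G', 'V141Q']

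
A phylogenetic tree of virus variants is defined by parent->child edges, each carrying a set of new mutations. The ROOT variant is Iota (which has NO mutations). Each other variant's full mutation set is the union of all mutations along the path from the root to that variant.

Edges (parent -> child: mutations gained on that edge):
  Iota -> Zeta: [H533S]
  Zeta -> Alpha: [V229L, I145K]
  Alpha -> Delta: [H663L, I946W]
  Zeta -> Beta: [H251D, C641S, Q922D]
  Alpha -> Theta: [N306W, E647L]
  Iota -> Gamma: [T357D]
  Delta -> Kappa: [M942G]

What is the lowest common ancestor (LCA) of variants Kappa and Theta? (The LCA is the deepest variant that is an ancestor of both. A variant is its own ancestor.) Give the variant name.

Answer: Alpha

Derivation:
Path from root to Kappa: Iota -> Zeta -> Alpha -> Delta -> Kappa
  ancestors of Kappa: {Iota, Zeta, Alpha, Delta, Kappa}
Path from root to Theta: Iota -> Zeta -> Alpha -> Theta
  ancestors of Theta: {Iota, Zeta, Alpha, Theta}
Common ancestors: {Iota, Zeta, Alpha}
Walk up from Theta: Theta (not in ancestors of Kappa), Alpha (in ancestors of Kappa), Zeta (in ancestors of Kappa), Iota (in ancestors of Kappa)
Deepest common ancestor (LCA) = Alpha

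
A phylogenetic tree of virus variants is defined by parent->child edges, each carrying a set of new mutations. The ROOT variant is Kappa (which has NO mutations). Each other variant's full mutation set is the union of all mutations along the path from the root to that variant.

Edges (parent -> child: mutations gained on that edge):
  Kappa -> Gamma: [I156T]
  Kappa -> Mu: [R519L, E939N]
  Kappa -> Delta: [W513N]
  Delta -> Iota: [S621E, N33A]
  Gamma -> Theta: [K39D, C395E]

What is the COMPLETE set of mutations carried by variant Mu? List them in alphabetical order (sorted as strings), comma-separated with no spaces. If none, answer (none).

At Kappa: gained [] -> total []
At Mu: gained ['R519L', 'E939N'] -> total ['E939N', 'R519L']

Answer: E939N,R519L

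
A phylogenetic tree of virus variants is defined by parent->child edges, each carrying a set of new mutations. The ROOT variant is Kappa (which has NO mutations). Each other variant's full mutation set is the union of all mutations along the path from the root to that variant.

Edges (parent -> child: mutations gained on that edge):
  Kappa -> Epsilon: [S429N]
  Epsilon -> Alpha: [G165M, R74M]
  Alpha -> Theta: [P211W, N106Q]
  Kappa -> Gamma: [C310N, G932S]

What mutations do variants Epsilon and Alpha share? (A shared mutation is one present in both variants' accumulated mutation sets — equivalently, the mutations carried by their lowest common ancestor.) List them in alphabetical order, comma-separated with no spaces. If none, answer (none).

Accumulating mutations along path to Epsilon:
  At Kappa: gained [] -> total []
  At Epsilon: gained ['S429N'] -> total ['S429N']
Mutations(Epsilon) = ['S429N']
Accumulating mutations along path to Alpha:
  At Kappa: gained [] -> total []
  At Epsilon: gained ['S429N'] -> total ['S429N']
  At Alpha: gained ['G165M', 'R74M'] -> total ['G165M', 'R74M', 'S429N']
Mutations(Alpha) = ['G165M', 'R74M', 'S429N']
Intersection: ['S429N'] ∩ ['G165M', 'R74M', 'S429N'] = ['S429N']

Answer: S429N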